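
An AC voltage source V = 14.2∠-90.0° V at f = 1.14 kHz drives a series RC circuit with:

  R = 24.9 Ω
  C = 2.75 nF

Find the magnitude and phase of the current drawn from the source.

Step 1 — Angular frequency: ω = 2π·f = 2π·1140 = 7163 rad/s.
Step 2 — Component impedances:
  R: Z = R = 24.9 Ω
  C: Z = 1/(jωC) = -j/(ω·C) = 0 - j5.077e+04 Ω
Step 3 — Series combination: Z_total = R + C = 24.9 - j5.077e+04 Ω = 5.077e+04∠-90.0° Ω.
Step 4 — Source phasor: V = 14.2∠-90.0° V = 0 - j14.2 V.
Step 5 — Ohm's law: I = V / Z_total = (0 - j14.2) / (24.9 - j5.077e+04) = 0.0002797 - j1.372e-07 A.
Step 6 — Convert to polar: |I| = 0.0002797 A, ∠I = -0.0°.

I = 0.0002797∠-0.0° A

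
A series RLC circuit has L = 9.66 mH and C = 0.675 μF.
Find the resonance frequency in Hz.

Step 1 — Resonance condition Im(Z)=0 gives ω₀ = 1/√(LC).
Step 2 — ω₀ = 1/√(0.00966·6.75e-07) = 1.238e+04 rad/s.
Step 3 — f₀ = ω₀/(2π) = 1971 Hz.

f₀ = 1971 Hz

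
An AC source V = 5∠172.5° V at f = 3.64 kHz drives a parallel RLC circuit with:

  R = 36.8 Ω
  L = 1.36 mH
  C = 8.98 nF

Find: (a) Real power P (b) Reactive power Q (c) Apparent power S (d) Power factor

Step 1 — Angular frequency: ω = 2π·f = 2π·3640 = 2.287e+04 rad/s.
Step 2 — Component impedances:
  R: Z = R = 36.8 Ω
  L: Z = jωL = j·2.287e+04·0.00136 = 0 + j31.1 Ω
  C: Z = 1/(jωC) = -j/(ω·C) = 0 - j4869 Ω
Step 3 — Parallel combination: 1/Z_total = 1/R + 1/L + 1/C; Z_total = 15.45 + j18.16 Ω = 23.84∠49.6° Ω.
Step 4 — Source phasor: V = 5∠172.5° V = -4.957 + j0.6526 V.
Step 5 — Current: I = V / Z = -0.1139 + j0.1761 A = 0.2097∠122.9° A.
Step 6 — Complex power: S = V·I* = 0.6793 + j0.7986 VA.
Step 7 — Real power: P = Re(S) = 0.6793 W.
Step 8 — Reactive power: Q = Im(S) = 0.7986 VAR.
Step 9 — Apparent power: |S| = 1.048 VA.
Step 10 — Power factor: PF = P/|S| = 0.6479 (lagging).

(a) P = 0.6793 W  (b) Q = 0.7986 VAR  (c) S = 1.048 VA  (d) PF = 0.6479 (lagging)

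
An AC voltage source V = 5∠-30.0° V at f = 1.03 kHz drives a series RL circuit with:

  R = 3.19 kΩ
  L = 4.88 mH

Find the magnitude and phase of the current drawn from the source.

Step 1 — Angular frequency: ω = 2π·f = 2π·1030 = 6472 rad/s.
Step 2 — Component impedances:
  R: Z = R = 3190 Ω
  L: Z = jωL = j·6472·0.00488 = 0 + j31.58 Ω
Step 3 — Series combination: Z_total = R + L = 3190 + j31.58 Ω = 3190∠0.6° Ω.
Step 4 — Source phasor: V = 5∠-30.0° V = 4.33 - j2.5 V.
Step 5 — Ohm's law: I = V / Z_total = (4.33 - j2.5) / (3190 + j31.58) = 0.00135 - j0.0007971 A.
Step 6 — Convert to polar: |I| = 0.001567 A, ∠I = -30.6°.

I = 0.001567∠-30.6° A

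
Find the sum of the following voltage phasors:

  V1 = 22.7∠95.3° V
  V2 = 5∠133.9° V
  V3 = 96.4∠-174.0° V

Step 1 — Convert each phasor to rectangular form:
  V1 = 22.7·(cos(95.3°) + j·sin(95.3°)) = -2.097 + j22.6 V
  V2 = 5·(cos(133.9°) + j·sin(133.9°)) = -3.467 + j3.603 V
  V3 = 96.4·(cos(-174.0°) + j·sin(-174.0°)) = -95.87 - j10.08 V
Step 2 — Sum components: V_total = -101.4 + j16.13 V.
Step 3 — Convert to polar: |V_total| = 102.7 V, ∠V_total = 171.0°.

V_total = 102.7∠171.0° V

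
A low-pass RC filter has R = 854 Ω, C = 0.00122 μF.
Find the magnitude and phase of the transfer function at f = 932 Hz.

Step 1 — Angular frequency: ω = 2π·932 = 5856 rad/s.
Step 2 — Transfer function: H(jω) = 1/(1 + jωRC).
Step 3 — Denominator: 1 + jωRC = 1 + j·5856·854·1.22e-09 = 1 + j0.006101.
Step 4 — H = 1 - j0.006101.
Step 5 — Magnitude: |H| = 1 (-0.0 dB); phase: φ = -0.3°.

|H| = 1 (-0.0 dB), φ = -0.3°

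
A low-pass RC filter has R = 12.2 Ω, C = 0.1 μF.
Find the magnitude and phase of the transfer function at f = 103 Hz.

Step 1 — Angular frequency: ω = 2π·103 = 647.2 rad/s.
Step 2 — Transfer function: H(jω) = 1/(1 + jωRC).
Step 3 — Denominator: 1 + jωRC = 1 + j·647.2·12.2·1e-07 = 1 + j0.0007895.
Step 4 — H = 1 - j0.0007895.
Step 5 — Magnitude: |H| = 1 (-0.0 dB); phase: φ = -0.0°.

|H| = 1 (-0.0 dB), φ = -0.0°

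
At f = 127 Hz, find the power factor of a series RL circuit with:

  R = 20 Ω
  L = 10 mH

Step 1 — Angular frequency: ω = 2π·f = 2π·127 = 798 rad/s.
Step 2 — Component impedances:
  R: Z = R = 20 Ω
  L: Z = jωL = j·798·0.01 = 0 + j7.98 Ω
Step 3 — Series combination: Z_total = R + L = 20 + j7.98 Ω = 21.53∠21.8° Ω.
Step 4 — Power factor: PF = cos(φ) = Re(Z)/|Z| = 20/21.533 = 0.9288.
Step 5 — Type: Im(Z) = 7.98 ⇒ lagging (phase φ = 21.8°).

PF = 0.9288 (lagging, φ = 21.8°)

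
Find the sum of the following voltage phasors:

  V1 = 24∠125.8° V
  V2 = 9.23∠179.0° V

Step 1 — Convert each phasor to rectangular form:
  V1 = 24·(cos(125.8°) + j·sin(125.8°)) = -14.04 + j19.47 V
  V2 = 9.23·(cos(179.0°) + j·sin(179.0°)) = -9.229 + j0.1611 V
Step 2 — Sum components: V_total = -23.27 + j19.63 V.
Step 3 — Convert to polar: |V_total| = 30.44 V, ∠V_total = 139.9°.

V_total = 30.44∠139.9° V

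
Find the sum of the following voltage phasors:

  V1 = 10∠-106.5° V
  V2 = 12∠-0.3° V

Step 1 — Convert each phasor to rectangular form:
  V1 = 10·(cos(-106.5°) + j·sin(-106.5°)) = -2.84 - j9.588 V
  V2 = 12·(cos(-0.3°) + j·sin(-0.3°)) = 12 - j0.06283 V
Step 2 — Sum components: V_total = 9.16 - j9.651 V.
Step 3 — Convert to polar: |V_total| = 13.31 V, ∠V_total = -46.5°.

V_total = 13.31∠-46.5° V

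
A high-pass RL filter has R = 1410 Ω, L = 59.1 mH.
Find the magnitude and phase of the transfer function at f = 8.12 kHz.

Step 1 — Angular frequency: ω = 2π·8120 = 5.102e+04 rad/s.
Step 2 — Transfer function: H(jω) = jωL/(R + jωL).
Step 3 — Numerator jωL = j·3015; denominator R + jωL = 1410 + j3015.
Step 4 — H = 0.8206 + j0.3837.
Step 5 — Magnitude: |H| = 0.9059 (-0.9 dB); phase: φ = 25.1°.

|H| = 0.9059 (-0.9 dB), φ = 25.1°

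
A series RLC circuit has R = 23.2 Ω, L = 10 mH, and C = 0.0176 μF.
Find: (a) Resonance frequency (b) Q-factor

Step 1 — Resonance condition Im(Z)=0 gives ω₀ = 1/√(LC).
Step 2 — ω₀ = 1/√(0.01·1.76e-08) = 7.538e+04 rad/s.
Step 3 — f₀ = ω₀/(2π) = 1.2e+04 Hz.
Step 4 — Series Q: Q = ω₀L/R = 7.538e+04·0.01/23.2 = 32.49.

(a) f₀ = 1.2e+04 Hz  (b) Q = 32.49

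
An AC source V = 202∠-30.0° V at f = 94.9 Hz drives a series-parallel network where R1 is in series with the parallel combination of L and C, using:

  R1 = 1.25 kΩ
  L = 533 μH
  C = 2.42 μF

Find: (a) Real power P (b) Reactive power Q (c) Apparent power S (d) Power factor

Step 1 — Angular frequency: ω = 2π·f = 2π·94.9 = 596.3 rad/s.
Step 2 — Component impedances:
  R1: Z = R = 1250 Ω
  L: Z = jωL = j·596.3·0.000533 = 0 + j0.3178 Ω
  C: Z = 1/(jωC) = -j/(ω·C) = 0 - j693 Ω
Step 3 — Parallel branch: L || C = 1/(1/L + 1/C) = 0 + j0.318 Ω.
Step 4 — Series with R1: Z_total = R1 + (L || C) = 1250 + j0.318 Ω = 1250∠0.0° Ω.
Step 5 — Source phasor: V = 202∠-30.0° V = 174.9 - j101 V.
Step 6 — Current: I = V / Z = 0.1399 - j0.08084 A = 0.1616∠-30.0° A.
Step 7 — Complex power: S = V·I* = 32.64 + j0.008303 VA.
Step 8 — Real power: P = Re(S) = 32.64 W.
Step 9 — Reactive power: Q = Im(S) = 0.008303 VAR.
Step 10 — Apparent power: |S| = 32.64 VA.
Step 11 — Power factor: PF = P/|S| = 1 (lagging).

(a) P = 32.64 W  (b) Q = 0.008303 VAR  (c) S = 32.64 VA  (d) PF = 1 (lagging)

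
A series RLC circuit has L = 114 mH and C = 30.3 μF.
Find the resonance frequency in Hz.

Step 1 — Resonance condition Im(Z)=0 gives ω₀ = 1/√(LC).
Step 2 — ω₀ = 1/√(0.114·3.03e-05) = 538.1 rad/s.
Step 3 — f₀ = ω₀/(2π) = 85.63 Hz.

f₀ = 85.63 Hz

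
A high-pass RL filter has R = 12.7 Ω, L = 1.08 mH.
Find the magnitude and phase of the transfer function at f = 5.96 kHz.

Step 1 — Angular frequency: ω = 2π·5960 = 3.745e+04 rad/s.
Step 2 — Transfer function: H(jω) = jωL/(R + jωL).
Step 3 — Numerator jωL = j·40.44; denominator R + jωL = 12.7 + j40.44.
Step 4 — H = 0.9102 + j0.2858.
Step 5 — Magnitude: |H| = 0.9541 (-0.4 dB); phase: φ = 17.4°.

|H| = 0.9541 (-0.4 dB), φ = 17.4°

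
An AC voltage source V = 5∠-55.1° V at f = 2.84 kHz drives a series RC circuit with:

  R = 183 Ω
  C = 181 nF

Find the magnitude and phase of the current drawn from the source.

Step 1 — Angular frequency: ω = 2π·f = 2π·2840 = 1.784e+04 rad/s.
Step 2 — Component impedances:
  R: Z = R = 183 Ω
  C: Z = 1/(jωC) = -j/(ω·C) = 0 - j309.6 Ω
Step 3 — Series combination: Z_total = R + C = 183 - j309.6 Ω = 359.7∠-59.4° Ω.
Step 4 — Source phasor: V = 5∠-55.1° V = 2.861 - j4.101 V.
Step 5 — Ohm's law: I = V / Z_total = (2.861 - j4.101) / (183 - j309.6) = 0.01386 + j0.001046 A.
Step 6 — Convert to polar: |I| = 0.0139 A, ∠I = 4.3°.

I = 0.0139∠4.3° A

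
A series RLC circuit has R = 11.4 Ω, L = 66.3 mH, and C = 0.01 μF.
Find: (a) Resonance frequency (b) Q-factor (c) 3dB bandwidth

Step 1 — Resonance condition Im(Z)=0 gives ω₀ = 1/√(LC).
Step 2 — ω₀ = 1/√(0.0663·1e-08) = 3.884e+04 rad/s.
Step 3 — f₀ = ω₀/(2π) = 6181 Hz.
Step 4 — Series Q: Q = ω₀L/R = 3.884e+04·0.0663/11.4 = 225.9.
Step 5 — 3dB bandwidth: Δω = ω₀/Q = 171.9 rad/s; BW = Δω/(2π) = 27.37 Hz.

(a) f₀ = 6181 Hz  (b) Q = 225.9  (c) BW = 27.37 Hz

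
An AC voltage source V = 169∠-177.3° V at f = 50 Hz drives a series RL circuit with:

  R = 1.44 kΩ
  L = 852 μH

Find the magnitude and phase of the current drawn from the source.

Step 1 — Angular frequency: ω = 2π·f = 2π·50 = 314.2 rad/s.
Step 2 — Component impedances:
  R: Z = R = 1440 Ω
  L: Z = jωL = j·314.2·0.000852 = 0 + j0.2677 Ω
Step 3 — Series combination: Z_total = R + L = 1440 + j0.2677 Ω = 1440∠0.0° Ω.
Step 4 — Source phasor: V = 169∠-177.3° V = -168.8 - j7.961 V.
Step 5 — Ohm's law: I = V / Z_total = (-168.8 - j7.961) / (1440 + j0.2677) = -0.1172 - j0.005507 A.
Step 6 — Convert to polar: |I| = 0.1174 A, ∠I = -177.3°.

I = 0.1174∠-177.3° A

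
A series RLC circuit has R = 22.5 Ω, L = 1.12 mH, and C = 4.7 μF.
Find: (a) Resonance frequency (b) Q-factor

Step 1 — Resonance condition Im(Z)=0 gives ω₀ = 1/√(LC).
Step 2 — ω₀ = 1/√(0.00112·4.7e-06) = 1.378e+04 rad/s.
Step 3 — f₀ = ω₀/(2π) = 2194 Hz.
Step 4 — Series Q: Q = ω₀L/R = 1.378e+04·0.00112/22.5 = 0.6861.

(a) f₀ = 2194 Hz  (b) Q = 0.6861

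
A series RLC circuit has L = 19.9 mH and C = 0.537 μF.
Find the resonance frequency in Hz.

Step 1 — Resonance condition Im(Z)=0 gives ω₀ = 1/√(LC).
Step 2 — ω₀ = 1/√(0.0199·5.37e-07) = 9674 rad/s.
Step 3 — f₀ = ω₀/(2π) = 1540 Hz.

f₀ = 1540 Hz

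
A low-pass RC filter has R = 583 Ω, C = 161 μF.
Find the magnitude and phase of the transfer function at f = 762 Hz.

Step 1 — Angular frequency: ω = 2π·762 = 4788 rad/s.
Step 2 — Transfer function: H(jω) = 1/(1 + jωRC).
Step 3 — Denominator: 1 + jωRC = 1 + j·4788·583·0.000161 = 1 + j449.4.
Step 4 — H = 4.952e-06 - j0.002225.
Step 5 — Magnitude: |H| = 0.002225 (-53.1 dB); phase: φ = -89.9°.

|H| = 0.002225 (-53.1 dB), φ = -89.9°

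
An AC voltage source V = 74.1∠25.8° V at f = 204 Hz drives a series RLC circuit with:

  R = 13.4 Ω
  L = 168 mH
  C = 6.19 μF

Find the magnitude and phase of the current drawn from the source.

Step 1 — Angular frequency: ω = 2π·f = 2π·204 = 1282 rad/s.
Step 2 — Component impedances:
  R: Z = R = 13.4 Ω
  L: Z = jωL = j·1282·0.168 = 0 + j215.3 Ω
  C: Z = 1/(jωC) = -j/(ω·C) = 0 - j126 Ω
Step 3 — Series combination: Z_total = R + L + C = 13.4 + j89.3 Ω = 90.3∠81.5° Ω.
Step 4 — Source phasor: V = 74.1∠25.8° V = 66.71 + j32.25 V.
Step 5 — Ohm's law: I = V / Z_total = (66.71 + j32.25) / (13.4 + j89.3) = 0.4628 - j0.6776 A.
Step 6 — Convert to polar: |I| = 0.8206 A, ∠I = -55.7°.

I = 0.8206∠-55.7° A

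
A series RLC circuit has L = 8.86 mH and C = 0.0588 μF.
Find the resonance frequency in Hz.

Step 1 — Resonance condition Im(Z)=0 gives ω₀ = 1/√(LC).
Step 2 — ω₀ = 1/√(0.00886·5.88e-08) = 4.381e+04 rad/s.
Step 3 — f₀ = ω₀/(2π) = 6973 Hz.

f₀ = 6973 Hz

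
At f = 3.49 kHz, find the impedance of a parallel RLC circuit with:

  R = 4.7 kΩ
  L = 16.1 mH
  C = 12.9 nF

Step 1 — Angular frequency: ω = 2π·f = 2π·3490 = 2.193e+04 rad/s.
Step 2 — Component impedances:
  R: Z = R = 4700 Ω
  L: Z = jωL = j·2.193e+04·0.0161 = 0 + j353 Ω
  C: Z = 1/(jωC) = -j/(ω·C) = 0 - j3535 Ω
Step 3 — Parallel combination: 1/Z_total = 1/R + 1/L + 1/C; Z_total = 32.5 + j389.5 Ω = 390.9∠85.2° Ω.

Z = 32.5 + j389.5 Ω = 390.9∠85.2° Ω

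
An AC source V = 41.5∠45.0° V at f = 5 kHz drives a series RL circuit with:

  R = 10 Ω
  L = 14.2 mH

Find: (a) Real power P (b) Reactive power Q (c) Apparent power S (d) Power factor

Step 1 — Angular frequency: ω = 2π·f = 2π·5000 = 3.142e+04 rad/s.
Step 2 — Component impedances:
  R: Z = R = 10 Ω
  L: Z = jωL = j·3.142e+04·0.0142 = 0 + j446.1 Ω
Step 3 — Series combination: Z_total = R + L = 10 + j446.1 Ω = 446.2∠88.7° Ω.
Step 4 — Source phasor: V = 41.5∠45.0° V = 29.34 + j29.34 V.
Step 5 — Current: I = V / Z = 0.06722 - j0.06427 A = 0.093∠-43.7° A.
Step 6 — Complex power: S = V·I* = 0.0865 + j3.859 VA.
Step 7 — Real power: P = Re(S) = 0.0865 W.
Step 8 — Reactive power: Q = Im(S) = 3.859 VAR.
Step 9 — Apparent power: |S| = 3.86 VA.
Step 10 — Power factor: PF = P/|S| = 0.02241 (lagging).

(a) P = 0.0865 W  (b) Q = 3.859 VAR  (c) S = 3.86 VA  (d) PF = 0.02241 (lagging)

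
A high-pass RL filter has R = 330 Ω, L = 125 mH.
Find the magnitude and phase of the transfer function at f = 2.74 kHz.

Step 1 — Angular frequency: ω = 2π·2740 = 1.722e+04 rad/s.
Step 2 — Transfer function: H(jω) = jωL/(R + jωL).
Step 3 — Numerator jωL = j·2152; denominator R + jωL = 330 + j2152.
Step 4 — H = 0.977 + j0.1498.
Step 5 — Magnitude: |H| = 0.9884 (-0.1 dB); phase: φ = 8.7°.

|H| = 0.9884 (-0.1 dB), φ = 8.7°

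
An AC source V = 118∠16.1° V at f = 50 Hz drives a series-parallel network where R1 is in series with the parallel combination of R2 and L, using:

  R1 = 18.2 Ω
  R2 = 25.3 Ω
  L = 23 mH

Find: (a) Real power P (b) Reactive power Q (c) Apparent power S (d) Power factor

Step 1 — Angular frequency: ω = 2π·f = 2π·50 = 314.2 rad/s.
Step 2 — Component impedances:
  R1: Z = R = 18.2 Ω
  R2: Z = R = 25.3 Ω
  L: Z = jωL = j·314.2·0.023 = 0 + j7.226 Ω
Step 3 — Parallel branch: R2 || L = 1/(1/R2 + 1/L) = 1.908 + j6.681 Ω.
Step 4 — Series with R1: Z_total = R1 + (R2 || L) = 20.11 + j6.681 Ω = 21.19∠18.4° Ω.
Step 5 — Source phasor: V = 118∠16.1° V = 113.4 + j32.72 V.
Step 6 — Current: I = V / Z = 5.565 - j0.2214 A = 5.569∠-2.3° A.
Step 7 — Complex power: S = V·I* = 623.6 + j207.2 VA.
Step 8 — Real power: P = Re(S) = 623.6 W.
Step 9 — Reactive power: Q = Im(S) = 207.2 VAR.
Step 10 — Apparent power: |S| = 657.1 VA.
Step 11 — Power factor: PF = P/|S| = 0.949 (lagging).

(a) P = 623.6 W  (b) Q = 207.2 VAR  (c) S = 657.1 VA  (d) PF = 0.949 (lagging)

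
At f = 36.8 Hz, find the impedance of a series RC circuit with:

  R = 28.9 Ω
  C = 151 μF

Step 1 — Angular frequency: ω = 2π·f = 2π·36.8 = 231.2 rad/s.
Step 2 — Component impedances:
  R: Z = R = 28.9 Ω
  C: Z = 1/(jωC) = -j/(ω·C) = 0 - j28.64 Ω
Step 3 — Series combination: Z_total = R + C = 28.9 - j28.64 Ω = 40.69∠-44.7° Ω.

Z = 28.9 - j28.64 Ω = 40.69∠-44.7° Ω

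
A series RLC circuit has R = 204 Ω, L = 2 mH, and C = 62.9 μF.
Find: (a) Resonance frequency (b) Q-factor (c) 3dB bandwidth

Step 1 — Resonance condition Im(Z)=0 gives ω₀ = 1/√(LC).
Step 2 — ω₀ = 1/√(0.002·6.29e-05) = 2819 rad/s.
Step 3 — f₀ = ω₀/(2π) = 448.7 Hz.
Step 4 — Series Q: Q = ω₀L/R = 2819·0.002/204 = 0.02764.
Step 5 — 3dB bandwidth: Δω = ω₀/Q = 1.02e+05 rad/s; BW = Δω/(2π) = 1.623e+04 Hz.

(a) f₀ = 448.7 Hz  (b) Q = 0.02764  (c) BW = 1.623e+04 Hz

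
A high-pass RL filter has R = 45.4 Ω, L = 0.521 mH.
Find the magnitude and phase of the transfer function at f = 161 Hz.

Step 1 — Angular frequency: ω = 2π·161 = 1012 rad/s.
Step 2 — Transfer function: H(jω) = jωL/(R + jωL).
Step 3 — Numerator jωL = j·0.527; denominator R + jωL = 45.4 + j0.527.
Step 4 — H = 0.0001347 + j0.01161.
Step 5 — Magnitude: |H| = 0.01161 (-38.7 dB); phase: φ = 89.3°.

|H| = 0.01161 (-38.7 dB), φ = 89.3°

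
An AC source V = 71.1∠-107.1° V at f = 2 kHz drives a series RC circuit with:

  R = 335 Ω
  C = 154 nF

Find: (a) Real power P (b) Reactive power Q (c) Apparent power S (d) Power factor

Step 1 — Angular frequency: ω = 2π·f = 2π·2000 = 1.257e+04 rad/s.
Step 2 — Component impedances:
  R: Z = R = 335 Ω
  C: Z = 1/(jωC) = -j/(ω·C) = 0 - j516.7 Ω
Step 3 — Series combination: Z_total = R + C = 335 - j516.7 Ω = 615.8∠-57.0° Ω.
Step 4 — Source phasor: V = 71.1∠-107.1° V = -20.91 - j67.96 V.
Step 5 — Current: I = V / Z = 0.07413 - j0.08851 A = 0.1155∠-50.1° A.
Step 6 — Complex power: S = V·I* = 4.465 - j6.888 VA.
Step 7 — Real power: P = Re(S) = 4.465 W.
Step 8 — Reactive power: Q = Im(S) = -6.888 VAR.
Step 9 — Apparent power: |S| = 8.209 VA.
Step 10 — Power factor: PF = P/|S| = 0.544 (leading).

(a) P = 4.465 W  (b) Q = -6.888 VAR  (c) S = 8.209 VA  (d) PF = 0.544 (leading)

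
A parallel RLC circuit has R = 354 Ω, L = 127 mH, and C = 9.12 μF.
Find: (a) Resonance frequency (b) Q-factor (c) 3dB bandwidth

Step 1 — Resonance: ω₀ = 1/√(LC) = 1/√(0.127·9.12e-06) = 929.2 rad/s.
Step 2 — f₀ = ω₀/(2π) = 147.9 Hz.
Step 3 — Parallel Q: Q = R/(ω₀L) = 354/(929.2·0.127) = 3.
Step 4 — Bandwidth: Δω = ω₀/Q = 309.7 rad/s; BW = Δω/(2π) = 49.3 Hz.

(a) f₀ = 147.9 Hz  (b) Q = 3  (c) BW = 49.3 Hz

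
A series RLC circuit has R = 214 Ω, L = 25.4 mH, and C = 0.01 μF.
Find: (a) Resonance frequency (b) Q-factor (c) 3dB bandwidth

Step 1 — Resonance: ω₀ = 1/√(LC) = 1/√(0.0254·1e-08) = 6.275e+04 rad/s.
Step 2 — f₀ = ω₀/(2π) = 9986 Hz.
Step 3 — Series Q: Q = ω₀L/R = 6.275e+04·0.0254/214 = 7.447.
Step 4 — Bandwidth: Δω = ω₀/Q = 8425 rad/s; BW = Δω/(2π) = 1341 Hz.

(a) f₀ = 9986 Hz  (b) Q = 7.447  (c) BW = 1341 Hz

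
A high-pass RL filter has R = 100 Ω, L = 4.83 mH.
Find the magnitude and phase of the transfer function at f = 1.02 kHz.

Step 1 — Angular frequency: ω = 2π·1020 = 6409 rad/s.
Step 2 — Transfer function: H(jω) = jωL/(R + jωL).
Step 3 — Numerator jωL = j·30.95; denominator R + jωL = 100 + j30.95.
Step 4 — H = 0.08744 + j0.2825.
Step 5 — Magnitude: |H| = 0.2957 (-10.6 dB); phase: φ = 72.8°.

|H| = 0.2957 (-10.6 dB), φ = 72.8°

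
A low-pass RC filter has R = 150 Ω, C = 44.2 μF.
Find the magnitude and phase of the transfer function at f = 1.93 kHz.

Step 1 — Angular frequency: ω = 2π·1930 = 1.213e+04 rad/s.
Step 2 — Transfer function: H(jω) = 1/(1 + jωRC).
Step 3 — Denominator: 1 + jωRC = 1 + j·1.213e+04·150·4.42e-05 = 1 + j80.4.
Step 4 — H = 0.0001547 - j0.01244.
Step 5 — Magnitude: |H| = 0.01244 (-38.1 dB); phase: φ = -89.3°.

|H| = 0.01244 (-38.1 dB), φ = -89.3°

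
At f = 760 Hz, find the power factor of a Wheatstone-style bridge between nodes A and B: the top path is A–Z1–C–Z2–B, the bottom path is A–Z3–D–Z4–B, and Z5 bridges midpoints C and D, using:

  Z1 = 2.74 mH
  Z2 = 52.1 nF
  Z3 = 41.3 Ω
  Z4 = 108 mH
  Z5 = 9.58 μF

Step 1 — Angular frequency: ω = 2π·f = 2π·760 = 4775 rad/s.
Step 2 — Component impedances:
  Z1: Z = jωL = j·4775·0.00274 = 0 + j13.08 Ω
  Z2: Z = 1/(jωC) = -j/(ω·C) = 0 - j4019 Ω
  Z3: Z = R = 41.3 Ω
  Z4: Z = jωL = j·4775·0.108 = 0 + j515.7 Ω
  Z5: Z = 1/(jωC) = -j/(ω·C) = 0 - j21.86 Ω
Step 3 — Bridge requires nodal analysis (the Z5 bridge couples midpoints C and D, so the two paths cannot be reduced to a simple series/parallel combination). Setting node B to ground and injecting 1 A at node A, the 3-node admittance system at A, C, D solves to V_A = Z_AB = 3.251 + j576.8 Ω = 576.8∠89.7° Ω.
Step 4 — Power factor: PF = cos(φ) = Re(Z)/|Z| = 3.2506/576.82 = 0.005635.
Step 5 — Type: Im(Z) = 576.8 ⇒ lagging (phase φ = 89.7°).

PF = 0.005635 (lagging, φ = 89.7°)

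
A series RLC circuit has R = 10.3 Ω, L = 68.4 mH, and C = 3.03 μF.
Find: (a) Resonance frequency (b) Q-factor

Step 1 — Resonance condition Im(Z)=0 gives ω₀ = 1/√(LC).
Step 2 — ω₀ = 1/√(0.0684·3.03e-06) = 2197 rad/s.
Step 3 — f₀ = ω₀/(2π) = 349.6 Hz.
Step 4 — Series Q: Q = ω₀L/R = 2197·0.0684/10.3 = 14.59.

(a) f₀ = 349.6 Hz  (b) Q = 14.59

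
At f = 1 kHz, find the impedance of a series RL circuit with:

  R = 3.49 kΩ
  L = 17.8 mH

Step 1 — Angular frequency: ω = 2π·f = 2π·1000 = 6283 rad/s.
Step 2 — Component impedances:
  R: Z = R = 3490 Ω
  L: Z = jωL = j·6283·0.0178 = 0 + j111.8 Ω
Step 3 — Series combination: Z_total = R + L = 3490 + j111.8 Ω = 3492∠1.8° Ω.

Z = 3490 + j111.8 Ω = 3492∠1.8° Ω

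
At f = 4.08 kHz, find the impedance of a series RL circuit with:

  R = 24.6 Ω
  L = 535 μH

Step 1 — Angular frequency: ω = 2π·f = 2π·4080 = 2.564e+04 rad/s.
Step 2 — Component impedances:
  R: Z = R = 24.6 Ω
  L: Z = jωL = j·2.564e+04·0.000535 = 0 + j13.71 Ω
Step 3 — Series combination: Z_total = R + L = 24.6 + j13.71 Ω = 28.16∠29.1° Ω.

Z = 24.6 + j13.71 Ω = 28.16∠29.1° Ω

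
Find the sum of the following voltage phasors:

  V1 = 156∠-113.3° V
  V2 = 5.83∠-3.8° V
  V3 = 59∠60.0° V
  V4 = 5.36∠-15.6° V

Step 1 — Convert each phasor to rectangular form:
  V1 = 156·(cos(-113.3°) + j·sin(-113.3°)) = -61.71 - j143.3 V
  V2 = 5.83·(cos(-3.8°) + j·sin(-3.8°)) = 5.817 - j0.3864 V
  V3 = 59·(cos(60.0°) + j·sin(60.0°)) = 29.5 + j51.1 V
  V4 = 5.36·(cos(-15.6°) + j·sin(-15.6°)) = 5.163 - j1.441 V
Step 2 — Sum components: V_total = -21.23 - j94.01 V.
Step 3 — Convert to polar: |V_total| = 96.38 V, ∠V_total = -102.7°.

V_total = 96.38∠-102.7° V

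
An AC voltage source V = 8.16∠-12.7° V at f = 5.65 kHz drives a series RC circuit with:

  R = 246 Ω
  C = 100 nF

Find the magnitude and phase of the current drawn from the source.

Step 1 — Angular frequency: ω = 2π·f = 2π·5650 = 3.55e+04 rad/s.
Step 2 — Component impedances:
  R: Z = R = 246 Ω
  C: Z = 1/(jωC) = -j/(ω·C) = 0 - j281.7 Ω
Step 3 — Series combination: Z_total = R + C = 246 - j281.7 Ω = 374∠-48.9° Ω.
Step 4 — Source phasor: V = 8.16∠-12.7° V = 7.96 - j1.794 V.
Step 5 — Ohm's law: I = V / Z_total = (7.96 - j1.794) / (246 - j281.7) = 0.01761 + j0.01288 A.
Step 6 — Convert to polar: |I| = 0.02182 A, ∠I = 36.2°.

I = 0.02182∠36.2° A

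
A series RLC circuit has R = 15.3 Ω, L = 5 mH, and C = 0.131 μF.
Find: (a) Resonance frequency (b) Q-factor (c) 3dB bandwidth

Step 1 — Resonance: ω₀ = 1/√(LC) = 1/√(0.005·1.31e-07) = 3.907e+04 rad/s.
Step 2 — f₀ = ω₀/(2π) = 6219 Hz.
Step 3 — Series Q: Q = ω₀L/R = 3.907e+04·0.005/15.3 = 12.77.
Step 4 — Bandwidth: Δω = ω₀/Q = 3060 rad/s; BW = Δω/(2π) = 487 Hz.

(a) f₀ = 6219 Hz  (b) Q = 12.77  (c) BW = 487 Hz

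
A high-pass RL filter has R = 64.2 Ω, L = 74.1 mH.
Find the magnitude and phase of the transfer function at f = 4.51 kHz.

Step 1 — Angular frequency: ω = 2π·4510 = 2.834e+04 rad/s.
Step 2 — Transfer function: H(jω) = jωL/(R + jωL).
Step 3 — Numerator jωL = j·2100; denominator R + jωL = 64.2 + j2100.
Step 4 — H = 0.9991 + j0.03055.
Step 5 — Magnitude: |H| = 0.9995 (-0.0 dB); phase: φ = 1.8°.

|H| = 0.9995 (-0.0 dB), φ = 1.8°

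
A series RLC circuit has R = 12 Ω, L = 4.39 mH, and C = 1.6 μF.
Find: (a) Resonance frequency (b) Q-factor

Step 1 — Resonance condition Im(Z)=0 gives ω₀ = 1/√(LC).
Step 2 — ω₀ = 1/√(0.00439·1.6e-06) = 1.193e+04 rad/s.
Step 3 — f₀ = ω₀/(2π) = 1899 Hz.
Step 4 — Series Q: Q = ω₀L/R = 1.193e+04·0.00439/12 = 4.365.

(a) f₀ = 1899 Hz  (b) Q = 4.365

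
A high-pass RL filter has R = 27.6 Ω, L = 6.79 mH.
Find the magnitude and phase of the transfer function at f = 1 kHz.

Step 1 — Angular frequency: ω = 2π·1000 = 6283 rad/s.
Step 2 — Transfer function: H(jω) = jωL/(R + jωL).
Step 3 — Numerator jωL = j·42.66; denominator R + jωL = 27.6 + j42.66.
Step 4 — H = 0.705 + j0.4561.
Step 5 — Magnitude: |H| = 0.8396 (-1.5 dB); phase: φ = 32.9°.

|H| = 0.8396 (-1.5 dB), φ = 32.9°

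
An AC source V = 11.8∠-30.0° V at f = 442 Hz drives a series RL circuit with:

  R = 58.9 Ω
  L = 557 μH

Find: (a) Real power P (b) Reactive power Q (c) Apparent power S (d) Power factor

Step 1 — Angular frequency: ω = 2π·f = 2π·442 = 2777 rad/s.
Step 2 — Component impedances:
  R: Z = R = 58.9 Ω
  L: Z = jωL = j·2777·0.000557 = 0 + j1.547 Ω
Step 3 — Series combination: Z_total = R + L = 58.9 + j1.547 Ω = 58.92∠1.5° Ω.
Step 4 — Source phasor: V = 11.8∠-30.0° V = 10.22 - j5.9 V.
Step 5 — Current: I = V / Z = 0.1708 - j0.1047 A = 0.2003∠-31.5° A.
Step 6 — Complex power: S = V·I* = 2.362 + j0.06204 VA.
Step 7 — Real power: P = Re(S) = 2.362 W.
Step 8 — Reactive power: Q = Im(S) = 0.06204 VAR.
Step 9 — Apparent power: |S| = 2.363 VA.
Step 10 — Power factor: PF = P/|S| = 0.9997 (lagging).

(a) P = 2.362 W  (b) Q = 0.06204 VAR  (c) S = 2.363 VA  (d) PF = 0.9997 (lagging)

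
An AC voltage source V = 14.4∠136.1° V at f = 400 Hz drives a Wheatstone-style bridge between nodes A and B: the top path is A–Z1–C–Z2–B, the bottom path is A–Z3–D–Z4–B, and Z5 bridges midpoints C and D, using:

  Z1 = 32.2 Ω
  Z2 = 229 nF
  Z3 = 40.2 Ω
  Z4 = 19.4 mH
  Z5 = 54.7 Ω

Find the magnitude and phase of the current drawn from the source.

Step 1 — Angular frequency: ω = 2π·f = 2π·400 = 2513 rad/s.
Step 2 — Component impedances:
  Z1: Z = R = 32.2 Ω
  Z2: Z = 1/(jωC) = -j/(ω·C) = 0 - j1737 Ω
  Z3: Z = R = 40.2 Ω
  Z4: Z = jωL = j·2513·0.0194 = 0 + j48.76 Ω
  Z5: Z = R = 54.7 Ω
Step 3 — Bridge requires nodal analysis (the Z5 bridge couples midpoints C and D, so the two paths cannot be reduced to a simple series/parallel combination). Setting node B to ground and injecting 1 A at node A, the 3-node admittance system at A, C, D solves to V_A = Z_AB = 28.51 + j49.97 Ω = 57.53∠60.3° Ω.
Step 4 — Source phasor: V = 14.4∠136.1° V = -10.38 + j9.985 V.
Step 5 — Ohm's law: I = V / Z_total = (-10.38 + j9.985) / (28.51 + j49.97) = 0.06139 + j0.2427 A.
Step 6 — Convert to polar: |I| = 0.2503 A, ∠I = 75.8°.

I = 0.2503∠75.8° A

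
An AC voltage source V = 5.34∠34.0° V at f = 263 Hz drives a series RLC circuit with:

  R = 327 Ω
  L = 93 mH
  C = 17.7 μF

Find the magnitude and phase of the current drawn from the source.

Step 1 — Angular frequency: ω = 2π·f = 2π·263 = 1652 rad/s.
Step 2 — Component impedances:
  R: Z = R = 327 Ω
  L: Z = jωL = j·1652·0.093 = 0 + j153.7 Ω
  C: Z = 1/(jωC) = -j/(ω·C) = 0 - j34.19 Ω
Step 3 — Series combination: Z_total = R + L + C = 327 + j119.5 Ω = 348.1∠20.1° Ω.
Step 4 — Source phasor: V = 5.34∠34.0° V = 4.427 + j2.986 V.
Step 5 — Ohm's law: I = V / Z_total = (4.427 + j2.986) / (327 + j119.5) = 0.01489 + j0.003692 A.
Step 6 — Convert to polar: |I| = 0.01534 A, ∠I = 13.9°.

I = 0.01534∠13.9° A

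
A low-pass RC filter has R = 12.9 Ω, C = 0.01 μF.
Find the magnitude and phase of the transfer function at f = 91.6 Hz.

Step 1 — Angular frequency: ω = 2π·91.6 = 575.5 rad/s.
Step 2 — Transfer function: H(jω) = 1/(1 + jωRC).
Step 3 — Denominator: 1 + jωRC = 1 + j·575.5·12.9·1e-08 = 1 + j7.424e-05.
Step 4 — H = 1 - j7.424e-05.
Step 5 — Magnitude: |H| = 1 (-0.0 dB); phase: φ = -0.0°.

|H| = 1 (-0.0 dB), φ = -0.0°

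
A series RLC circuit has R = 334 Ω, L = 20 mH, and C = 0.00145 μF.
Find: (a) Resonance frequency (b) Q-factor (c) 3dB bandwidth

Step 1 — Resonance: ω₀ = 1/√(LC) = 1/√(0.02·1.45e-09) = 1.857e+05 rad/s.
Step 2 — f₀ = ω₀/(2π) = 2.955e+04 Hz.
Step 3 — Series Q: Q = ω₀L/R = 1.857e+05·0.02/334 = 11.12.
Step 4 — Bandwidth: Δω = ω₀/Q = 1.67e+04 rad/s; BW = Δω/(2π) = 2658 Hz.

(a) f₀ = 2.955e+04 Hz  (b) Q = 11.12  (c) BW = 2658 Hz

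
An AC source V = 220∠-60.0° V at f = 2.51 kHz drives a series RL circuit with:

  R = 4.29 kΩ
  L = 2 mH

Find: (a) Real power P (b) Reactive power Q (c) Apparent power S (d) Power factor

Step 1 — Angular frequency: ω = 2π·f = 2π·2510 = 1.577e+04 rad/s.
Step 2 — Component impedances:
  R: Z = R = 4290 Ω
  L: Z = jωL = j·1.577e+04·0.002 = 0 + j31.54 Ω
Step 3 — Series combination: Z_total = R + L = 4290 + j31.54 Ω = 4290∠0.4° Ω.
Step 4 — Source phasor: V = 220∠-60.0° V = 110 - j190.5 V.
Step 5 — Current: I = V / Z = 0.02531 - j0.0446 A = 0.05128∠-60.4° A.
Step 6 — Complex power: S = V·I* = 11.28 + j0.08295 VA.
Step 7 — Real power: P = Re(S) = 11.28 W.
Step 8 — Reactive power: Q = Im(S) = 0.08295 VAR.
Step 9 — Apparent power: |S| = 11.28 VA.
Step 10 — Power factor: PF = P/|S| = 1 (lagging).

(a) P = 11.28 W  (b) Q = 0.08295 VAR  (c) S = 11.28 VA  (d) PF = 1 (lagging)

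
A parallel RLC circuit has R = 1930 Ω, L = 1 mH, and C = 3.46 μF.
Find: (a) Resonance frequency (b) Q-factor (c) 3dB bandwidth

Step 1 — Resonance: ω₀ = 1/√(LC) = 1/√(0.001·3.46e-06) = 1.7e+04 rad/s.
Step 2 — f₀ = ω₀/(2π) = 2706 Hz.
Step 3 — Parallel Q: Q = R/(ω₀L) = 1930/(1.7e+04·0.001) = 113.5.
Step 4 — Bandwidth: Δω = ω₀/Q = 149.7 rad/s; BW = Δω/(2π) = 23.83 Hz.

(a) f₀ = 2706 Hz  (b) Q = 113.5  (c) BW = 23.83 Hz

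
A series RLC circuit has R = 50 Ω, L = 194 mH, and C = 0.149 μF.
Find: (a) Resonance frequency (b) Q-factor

Step 1 — Resonance condition Im(Z)=0 gives ω₀ = 1/√(LC).
Step 2 — ω₀ = 1/√(0.194·1.49e-07) = 5882 rad/s.
Step 3 — f₀ = ω₀/(2π) = 936.1 Hz.
Step 4 — Series Q: Q = ω₀L/R = 5882·0.194/50 = 22.82.

(a) f₀ = 936.1 Hz  (b) Q = 22.82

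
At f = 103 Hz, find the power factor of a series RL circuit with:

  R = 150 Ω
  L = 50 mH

Step 1 — Angular frequency: ω = 2π·f = 2π·103 = 647.2 rad/s.
Step 2 — Component impedances:
  R: Z = R = 150 Ω
  L: Z = jωL = j·647.2·0.05 = 0 + j32.36 Ω
Step 3 — Series combination: Z_total = R + L = 150 + j32.36 Ω = 153.5∠12.2° Ω.
Step 4 — Power factor: PF = cos(φ) = Re(Z)/|Z| = 150/153.45 = 0.9775.
Step 5 — Type: Im(Z) = 32.36 ⇒ lagging (phase φ = 12.2°).

PF = 0.9775 (lagging, φ = 12.2°)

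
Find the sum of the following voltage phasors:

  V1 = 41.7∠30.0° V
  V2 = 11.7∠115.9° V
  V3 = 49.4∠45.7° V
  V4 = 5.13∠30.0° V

Step 1 — Convert each phasor to rectangular form:
  V1 = 41.7·(cos(30.0°) + j·sin(30.0°)) = 36.11 + j20.85 V
  V2 = 11.7·(cos(115.9°) + j·sin(115.9°)) = -5.111 + j10.52 V
  V3 = 49.4·(cos(45.7°) + j·sin(45.7°)) = 34.5 + j35.36 V
  V4 = 5.13·(cos(30.0°) + j·sin(30.0°)) = 4.443 + j2.565 V
Step 2 — Sum components: V_total = 69.95 + j69.3 V.
Step 3 — Convert to polar: |V_total| = 98.46 V, ∠V_total = 44.7°.

V_total = 98.46∠44.7° V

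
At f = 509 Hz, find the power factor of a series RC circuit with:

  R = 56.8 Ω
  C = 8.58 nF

Step 1 — Angular frequency: ω = 2π·f = 2π·509 = 3198 rad/s.
Step 2 — Component impedances:
  R: Z = R = 56.8 Ω
  C: Z = 1/(jωC) = -j/(ω·C) = 0 - j3.644e+04 Ω
Step 3 — Series combination: Z_total = R + C = 56.8 - j3.644e+04 Ω = 3.644e+04∠-89.9° Ω.
Step 4 — Power factor: PF = cos(φ) = Re(Z)/|Z| = 56.8/3.644e+04 = 0.001559.
Step 5 — Type: Im(Z) = -3.644e+04 ⇒ leading (phase φ = -89.9°).

PF = 0.001559 (leading, φ = -89.9°)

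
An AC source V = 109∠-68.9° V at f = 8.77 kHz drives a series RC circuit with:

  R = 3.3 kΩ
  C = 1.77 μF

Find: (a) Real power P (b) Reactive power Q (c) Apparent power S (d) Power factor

Step 1 — Angular frequency: ω = 2π·f = 2π·8770 = 5.51e+04 rad/s.
Step 2 — Component impedances:
  R: Z = R = 3300 Ω
  C: Z = 1/(jωC) = -j/(ω·C) = 0 - j10.25 Ω
Step 3 — Series combination: Z_total = R + C = 3300 - j10.25 Ω = 3300∠-0.2° Ω.
Step 4 — Source phasor: V = 109∠-68.9° V = 39.24 - j101.7 V.
Step 5 — Current: I = V / Z = 0.01199 - j0.03078 A = 0.03303∠-68.7° A.
Step 6 — Complex power: S = V·I* = 3.6 - j0.01119 VA.
Step 7 — Real power: P = Re(S) = 3.6 W.
Step 8 — Reactive power: Q = Im(S) = -0.01119 VAR.
Step 9 — Apparent power: |S| = 3.6 VA.
Step 10 — Power factor: PF = P/|S| = 1 (leading).

(a) P = 3.6 W  (b) Q = -0.01119 VAR  (c) S = 3.6 VA  (d) PF = 1 (leading)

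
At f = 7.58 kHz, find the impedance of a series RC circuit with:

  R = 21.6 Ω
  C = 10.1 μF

Step 1 — Angular frequency: ω = 2π·f = 2π·7580 = 4.763e+04 rad/s.
Step 2 — Component impedances:
  R: Z = R = 21.6 Ω
  C: Z = 1/(jωC) = -j/(ω·C) = 0 - j2.079 Ω
Step 3 — Series combination: Z_total = R + C = 21.6 - j2.079 Ω = 21.7∠-5.5° Ω.

Z = 21.6 - j2.079 Ω = 21.7∠-5.5° Ω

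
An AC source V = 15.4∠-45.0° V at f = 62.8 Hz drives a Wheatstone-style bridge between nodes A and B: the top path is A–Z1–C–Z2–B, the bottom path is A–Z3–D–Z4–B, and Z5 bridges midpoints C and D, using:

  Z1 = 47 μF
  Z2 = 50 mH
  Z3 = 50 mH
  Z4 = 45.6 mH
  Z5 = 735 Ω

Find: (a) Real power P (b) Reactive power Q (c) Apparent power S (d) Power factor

Step 1 — Angular frequency: ω = 2π·f = 2π·62.8 = 394.6 rad/s.
Step 2 — Component impedances:
  Z1: Z = 1/(jωC) = -j/(ω·C) = 0 - j53.92 Ω
  Z2: Z = jωL = j·394.6·0.05 = 0 + j19.73 Ω
  Z3: Z = jωL = j·394.6·0.05 = 0 + j19.73 Ω
  Z4: Z = jωL = j·394.6·0.0456 = 0 + j17.99 Ω
  Z5: Z = R = 735 Ω
Step 3 — Bridge requires nodal analysis (the Z5 bridge couples midpoints C and D, so the two paths cannot be reduced to a simple series/parallel combination). Setting node B to ground and injecting 1 A at node A, the 3-node admittance system at A, C, D solves to V_A = Z_AB = 161.8 - j285 Ω = 327.7∠-60.4° Ω.
Step 4 — Source phasor: V = 15.4∠-45.0° V = 10.89 - j10.89 V.
Step 5 — Current: I = V / Z = 0.04531 + j0.01249 A = 0.04699∠15.4° A.
Step 6 — Complex power: S = V·I* = 0.3574 - j0.6293 VA.
Step 7 — Real power: P = Re(S) = 0.3574 W.
Step 8 — Reactive power: Q = Im(S) = -0.6293 VAR.
Step 9 — Apparent power: |S| = 0.7237 VA.
Step 10 — Power factor: PF = P/|S| = 0.4938 (leading).

(a) P = 0.3574 W  (b) Q = -0.6293 VAR  (c) S = 0.7237 VA  (d) PF = 0.4938 (leading)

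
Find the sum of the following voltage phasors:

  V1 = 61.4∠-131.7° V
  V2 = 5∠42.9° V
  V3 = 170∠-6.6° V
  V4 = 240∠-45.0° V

Step 1 — Convert each phasor to rectangular form:
  V1 = 61.4·(cos(-131.7°) + j·sin(-131.7°)) = -40.85 - j45.84 V
  V2 = 5·(cos(42.9°) + j·sin(42.9°)) = 3.663 + j3.404 V
  V3 = 170·(cos(-6.6°) + j·sin(-6.6°)) = 168.9 - j19.54 V
  V4 = 240·(cos(-45.0°) + j·sin(-45.0°)) = 169.7 - j169.7 V
Step 2 — Sum components: V_total = 301.4 - j231.7 V.
Step 3 — Convert to polar: |V_total| = 380.2 V, ∠V_total = -37.5°.

V_total = 380.2∠-37.5° V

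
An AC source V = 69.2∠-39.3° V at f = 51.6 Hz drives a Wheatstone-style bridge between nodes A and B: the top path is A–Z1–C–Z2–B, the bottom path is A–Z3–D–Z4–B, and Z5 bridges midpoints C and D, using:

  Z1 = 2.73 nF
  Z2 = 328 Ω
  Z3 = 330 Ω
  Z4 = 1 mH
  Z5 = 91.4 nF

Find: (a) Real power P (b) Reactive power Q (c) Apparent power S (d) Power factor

Step 1 — Angular frequency: ω = 2π·f = 2π·51.6 = 324.2 rad/s.
Step 2 — Component impedances:
  Z1: Z = 1/(jωC) = -j/(ω·C) = 0 - j1.13e+06 Ω
  Z2: Z = R = 328 Ω
  Z3: Z = R = 330 Ω
  Z4: Z = jωL = j·324.2·0.001 = 0 + j0.3242 Ω
  Z5: Z = 1/(jωC) = -j/(ω·C) = 0 - j3.375e+04 Ω
Step 3 — Bridge requires nodal analysis (the Z5 bridge couples midpoints C and D, so the two paths cannot be reduced to a simple series/parallel combination). Setting node B to ground and injecting 1 A at node A, the 3-node admittance system at A, C, D solves to V_A = Z_AB = 330 + j0.2278 Ω = 330∠0.0° Ω.
Step 4 — Source phasor: V = 69.2∠-39.3° V = 53.55 - j43.83 V.
Step 5 — Current: I = V / Z = 0.1622 - j0.1329 A = 0.2097∠-39.3° A.
Step 6 — Complex power: S = V·I* = 14.51 + j0.01002 VA.
Step 7 — Real power: P = Re(S) = 14.51 W.
Step 8 — Reactive power: Q = Im(S) = 0.01002 VAR.
Step 9 — Apparent power: |S| = 14.51 VA.
Step 10 — Power factor: PF = P/|S| = 1 (lagging).

(a) P = 14.51 W  (b) Q = 0.01002 VAR  (c) S = 14.51 VA  (d) PF = 1 (lagging)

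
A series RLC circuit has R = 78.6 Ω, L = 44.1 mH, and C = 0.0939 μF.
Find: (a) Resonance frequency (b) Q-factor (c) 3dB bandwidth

Step 1 — Resonance condition Im(Z)=0 gives ω₀ = 1/√(LC).
Step 2 — ω₀ = 1/√(0.0441·9.39e-08) = 1.554e+04 rad/s.
Step 3 — f₀ = ω₀/(2π) = 2473 Hz.
Step 4 — Series Q: Q = ω₀L/R = 1.554e+04·0.0441/78.6 = 8.719.
Step 5 — 3dB bandwidth: Δω = ω₀/Q = 1782 rad/s; BW = Δω/(2π) = 283.7 Hz.

(a) f₀ = 2473 Hz  (b) Q = 8.719  (c) BW = 283.7 Hz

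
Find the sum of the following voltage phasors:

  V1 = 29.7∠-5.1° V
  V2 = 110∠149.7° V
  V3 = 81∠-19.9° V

Step 1 — Convert each phasor to rectangular form:
  V1 = 29.7·(cos(-5.1°) + j·sin(-5.1°)) = 29.58 - j2.64 V
  V2 = 110·(cos(149.7°) + j·sin(149.7°)) = -94.97 + j55.5 V
  V3 = 81·(cos(-19.9°) + j·sin(-19.9°)) = 76.16 - j27.57 V
Step 2 — Sum components: V_total = 10.77 + j25.29 V.
Step 3 — Convert to polar: |V_total| = 27.49 V, ∠V_total = 66.9°.

V_total = 27.49∠66.9° V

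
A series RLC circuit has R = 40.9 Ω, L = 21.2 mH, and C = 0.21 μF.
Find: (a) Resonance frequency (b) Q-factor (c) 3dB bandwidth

Step 1 — Resonance condition Im(Z)=0 gives ω₀ = 1/√(LC).
Step 2 — ω₀ = 1/√(0.0212·2.1e-07) = 1.499e+04 rad/s.
Step 3 — f₀ = ω₀/(2π) = 2385 Hz.
Step 4 — Series Q: Q = ω₀L/R = 1.499e+04·0.0212/40.9 = 7.768.
Step 5 — 3dB bandwidth: Δω = ω₀/Q = 1929 rad/s; BW = Δω/(2π) = 307 Hz.

(a) f₀ = 2385 Hz  (b) Q = 7.768  (c) BW = 307 Hz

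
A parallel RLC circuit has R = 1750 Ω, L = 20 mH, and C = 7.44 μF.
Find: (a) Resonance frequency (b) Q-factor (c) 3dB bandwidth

Step 1 — Resonance: ω₀ = 1/√(LC) = 1/√(0.02·7.44e-06) = 2592 rad/s.
Step 2 — f₀ = ω₀/(2π) = 412.6 Hz.
Step 3 — Parallel Q: Q = R/(ω₀L) = 1750/(2592·0.02) = 33.75.
Step 4 — Bandwidth: Δω = ω₀/Q = 76.8 rad/s; BW = Δω/(2π) = 12.22 Hz.

(a) f₀ = 412.6 Hz  (b) Q = 33.75  (c) BW = 12.22 Hz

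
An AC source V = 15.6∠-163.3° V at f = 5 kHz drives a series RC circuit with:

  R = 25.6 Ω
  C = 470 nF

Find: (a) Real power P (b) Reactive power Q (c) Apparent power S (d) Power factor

Step 1 — Angular frequency: ω = 2π·f = 2π·5000 = 3.142e+04 rad/s.
Step 2 — Component impedances:
  R: Z = R = 25.6 Ω
  C: Z = 1/(jωC) = -j/(ω·C) = 0 - j67.73 Ω
Step 3 — Series combination: Z_total = R + C = 25.6 - j67.73 Ω = 72.4∠-69.3° Ω.
Step 4 — Source phasor: V = 15.6∠-163.3° V = -14.94 - j4.483 V.
Step 5 — Current: I = V / Z = -0.01505 - j0.2149 A = 0.2155∠-94.0° A.
Step 6 — Complex power: S = V·I* = 1.188 - j3.144 VA.
Step 7 — Real power: P = Re(S) = 1.188 W.
Step 8 — Reactive power: Q = Im(S) = -3.144 VAR.
Step 9 — Apparent power: |S| = 3.361 VA.
Step 10 — Power factor: PF = P/|S| = 0.3536 (leading).

(a) P = 1.188 W  (b) Q = -3.144 VAR  (c) S = 3.361 VA  (d) PF = 0.3536 (leading)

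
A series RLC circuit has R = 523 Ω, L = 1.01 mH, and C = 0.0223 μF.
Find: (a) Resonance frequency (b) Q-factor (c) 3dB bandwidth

Step 1 — Resonance: ω₀ = 1/√(LC) = 1/√(0.00101·2.23e-08) = 2.107e+05 rad/s.
Step 2 — f₀ = ω₀/(2π) = 3.354e+04 Hz.
Step 3 — Series Q: Q = ω₀L/R = 2.107e+05·0.00101/523 = 0.4069.
Step 4 — Bandwidth: Δω = ω₀/Q = 5.178e+05 rad/s; BW = Δω/(2π) = 8.241e+04 Hz.

(a) f₀ = 3.354e+04 Hz  (b) Q = 0.4069  (c) BW = 8.241e+04 Hz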